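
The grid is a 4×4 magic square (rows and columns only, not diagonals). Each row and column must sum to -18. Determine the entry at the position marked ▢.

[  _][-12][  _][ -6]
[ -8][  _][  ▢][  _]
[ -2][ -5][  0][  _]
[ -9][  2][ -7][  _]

-10

From row 3, -18 − (-2 + (-5) + 0) gives (3,4) = -11.
Row 4 needs -18; the known cells sum to -14, so (4,4) = -4.
Using column 1: -8 + (-2) + (-9) + ? → (1,1) = -18 − (-19) = 1.
Column 2 needs -18; the known cells sum to -15, so (2,2) = -3.
Column 4 needs -18; the known cells sum to -21, so (2,4) = 3.
From row 1, -18 − (1 + (-12) + (-6)) gives (1,3) = -1.
Row 2 must total -18; the given cells sum to -8, so (2,3) = -10.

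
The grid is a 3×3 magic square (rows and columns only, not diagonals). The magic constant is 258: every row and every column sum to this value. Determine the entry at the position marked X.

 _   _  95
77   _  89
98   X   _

Row 2: 77 + 89 + ? = 258, so (2,2) = 92.
Column 1 needs 258; the known cells sum to 175, so (1,1) = 83.
The remaining cell in column 3 is (3,3) = 258 − 184 = 74.
The remaining cell in row 1 is (1,2) = 258 − 178 = 80.
From row 3, 258 − (98 + 74) gives (3,2) = 86.

86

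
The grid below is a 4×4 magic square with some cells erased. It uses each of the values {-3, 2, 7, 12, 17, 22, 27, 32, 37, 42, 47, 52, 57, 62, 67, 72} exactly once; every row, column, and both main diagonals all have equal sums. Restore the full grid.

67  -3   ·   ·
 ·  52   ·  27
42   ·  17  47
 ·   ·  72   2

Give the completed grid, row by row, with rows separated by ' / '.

The 16 entries sum to 552, so each line sums to 552/4 = 138.
From row 3, 138 − (42 + 17 + 47) gives (3,2) = 32.
From column 2, 138 − (-3 + 52 + 32) gives (4,2) = 57.
From column 4, 138 − (27 + 47 + 2) gives (1,4) = 62.
Using row 1: 67 + (-3) + 62 + ? → (1,3) = 138 − 126 = 12.
Row 4 needs 138; the known cells sum to 131, so (4,1) = 7.
The remaining cell in column 1 is (2,1) = 138 − 116 = 22.
The remaining cell in column 3 is (2,3) = 138 − 101 = 37.

67 -3 12 62 / 22 52 37 27 / 42 32 17 47 / 7 57 72 2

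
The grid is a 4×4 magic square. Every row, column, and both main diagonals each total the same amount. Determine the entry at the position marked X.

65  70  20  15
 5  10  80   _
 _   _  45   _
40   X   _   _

Row 1 is complete and sums to 170; that is the magic constant.
Row 2 must total 170; the given cells sum to 95, so (2,4) = 75.
Column 1: 65 + 5 + 40 + ? = 170, so (3,1) = 60.
Column 3: 20 + 80 + 45 + ? = 170, so (4,3) = 25.
From main diagonal, 170 − (65 + 10 + 45) gives (4,4) = 50.
From anti-diagonal, 170 − (15 + 80 + 40) gives (3,2) = 35.
Row 3 needs 170; the known cells sum to 140, so (3,4) = 30.
Row 4: 40 + 25 + 50 + ? = 170, so (4,2) = 55.

55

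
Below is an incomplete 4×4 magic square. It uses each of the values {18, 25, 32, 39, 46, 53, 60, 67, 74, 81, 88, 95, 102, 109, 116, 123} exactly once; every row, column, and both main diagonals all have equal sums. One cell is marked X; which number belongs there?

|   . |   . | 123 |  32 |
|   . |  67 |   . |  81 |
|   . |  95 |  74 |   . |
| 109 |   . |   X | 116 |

39

The 16 entries sum to 1128, so each line sums to 1128/4 = 282.
Column 4 needs 282; the known cells sum to 229, so (3,4) = 53.
From main diagonal, 282 − (67 + 74 + 116) gives (1,1) = 25.
The remaining cell in anti-diagonal is (2,3) = 282 − 236 = 46.
Row 1 must total 282; the given cells sum to 180, so (1,2) = 102.
Row 2: 67 + 46 + 81 + ? = 282, so (2,1) = 88.
Row 3 must total 282; the given cells sum to 222, so (3,1) = 60.
Column 2: 102 + 67 + 95 + ? = 282, so (4,2) = 18.
Column 3: 123 + 46 + 74 + ? = 282, so (4,3) = 39.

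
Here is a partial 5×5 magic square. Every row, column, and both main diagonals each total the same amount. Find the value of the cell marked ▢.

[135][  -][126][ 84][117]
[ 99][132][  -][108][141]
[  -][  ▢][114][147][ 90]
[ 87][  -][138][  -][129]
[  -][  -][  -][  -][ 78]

Column 5 is complete and sums to 555; that is the magic constant.
Using row 1: 135 + 126 + 84 + 117 + ? → (1,2) = 555 − 462 = 93.
The remaining cell in row 2 is (2,3) = 555 − 480 = 75.
Using column 3: 126 + 75 + 114 + 138 + ? → (5,3) = 555 − 453 = 102.
Main diagonal: 135 + 132 + 114 + 78 + ? = 555, so (4,4) = 96.
The remaining cell in row 4 is (4,2) = 555 − 450 = 105.
From column 4, 555 − (84 + 108 + 147 + 96) gives (5,4) = 120.
Using anti-diagonal: 117 + 108 + 114 + 105 + ? → (5,1) = 555 − 444 = 111.
Row 5: 111 + 102 + 120 + 78 + ? = 555, so (5,2) = 144.
Column 1 must total 555; the given cells sum to 432, so (3,1) = 123.
Column 2 must total 555; the given cells sum to 474, so (3,2) = 81.

81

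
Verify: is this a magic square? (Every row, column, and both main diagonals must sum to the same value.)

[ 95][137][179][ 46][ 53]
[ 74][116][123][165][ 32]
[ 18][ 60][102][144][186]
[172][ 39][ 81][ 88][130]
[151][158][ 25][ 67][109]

Row 1: 95 + 137 + 179 + 46 + 53 = 510.
Row 2: 74 + 116 + 123 + 165 + 32 = 510.
Row 3: 18 + 60 + 102 + 144 + 186 = 510.
Row 4: 172 + 39 + 81 + 88 + 130 = 510.
Row 5: 151 + 158 + 25 + 67 + 109 = 510.
Column 1: 95 + 74 + 18 + 172 + 151 = 510.
Column 2: 137 + 116 + 60 + 39 + 158 = 510.
Column 3: 179 + 123 + 102 + 81 + 25 = 510.
Column 4: 46 + 165 + 144 + 88 + 67 = 510.
Column 5: 53 + 32 + 186 + 130 + 109 = 510.
Main diagonal: 95 + 116 + 102 + 88 + 109 = 510.
Anti-diagonal: 53 + 165 + 102 + 39 + 151 = 510.
All lines sum to 510.

Yes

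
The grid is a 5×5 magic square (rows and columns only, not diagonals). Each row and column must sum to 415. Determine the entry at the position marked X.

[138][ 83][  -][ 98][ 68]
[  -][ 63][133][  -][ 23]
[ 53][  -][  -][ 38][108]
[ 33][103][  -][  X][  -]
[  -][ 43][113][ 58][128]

Row 1 must total 415; the given cells sum to 387, so (1,3) = 28.
Row 5 must total 415; the given cells sum to 342, so (5,1) = 73.
Using column 1: 138 + 53 + 33 + 73 + ? → (2,1) = 415 − 297 = 118.
The remaining cell in column 2 is (3,2) = 415 − 292 = 123.
From column 5, 415 − (68 + 23 + 108 + 128) gives (4,5) = 88.
Row 2 must total 415; the given cells sum to 337, so (2,4) = 78.
Row 3 must total 415; the given cells sum to 322, so (3,3) = 93.
Using column 3: 28 + 133 + 93 + 113 + ? → (4,3) = 415 − 367 = 48.
Column 4 must total 415; the given cells sum to 272, so (4,4) = 143.

143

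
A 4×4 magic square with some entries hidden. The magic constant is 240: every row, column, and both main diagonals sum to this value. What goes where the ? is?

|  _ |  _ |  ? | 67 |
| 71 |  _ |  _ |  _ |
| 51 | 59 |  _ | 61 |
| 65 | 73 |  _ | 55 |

From row 3, 240 − (51 + 59 + 61) gives (3,3) = 69.
Row 4 needs 240; the known cells sum to 193, so (4,3) = 47.
Using column 1: 71 + 51 + 65 + ? → (1,1) = 240 − 187 = 53.
The remaining cell in column 4 is (2,4) = 240 − 183 = 57.
Main diagonal must total 240; the given cells sum to 177, so (2,2) = 63.
The remaining cell in anti-diagonal is (2,3) = 240 − 191 = 49.
Using column 2: 63 + 59 + 73 + ? → (1,2) = 240 − 195 = 45.
Column 3: 49 + 69 + 47 + ? = 240, so (1,3) = 75.

75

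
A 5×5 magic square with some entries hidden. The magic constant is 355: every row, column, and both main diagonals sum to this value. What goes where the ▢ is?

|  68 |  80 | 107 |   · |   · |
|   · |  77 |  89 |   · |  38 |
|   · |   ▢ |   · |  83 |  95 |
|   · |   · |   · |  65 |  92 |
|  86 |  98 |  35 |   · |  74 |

59

The remaining cell in row 5 is (5,4) = 355 − 293 = 62.
Column 5 needs 355; the known cells sum to 299, so (1,5) = 56.
Main diagonal: 68 + 77 + 65 + 74 + ? = 355, so (3,3) = 71.
Row 1 must total 355; the given cells sum to 311, so (1,4) = 44.
Using column 3: 107 + 89 + 71 + 35 + ? → (4,3) = 355 − 302 = 53.
Using column 4: 44 + 83 + 65 + 62 + ? → (2,4) = 355 − 254 = 101.
Using anti-diagonal: 56 + 101 + 71 + 86 + ? → (4,2) = 355 − 314 = 41.
Row 2 needs 355; the known cells sum to 305, so (2,1) = 50.
From row 4, 355 − (41 + 53 + 65 + 92) gives (4,1) = 104.
Column 1: 68 + 50 + 104 + 86 + ? = 355, so (3,1) = 47.
Column 2 needs 355; the known cells sum to 296, so (3,2) = 59.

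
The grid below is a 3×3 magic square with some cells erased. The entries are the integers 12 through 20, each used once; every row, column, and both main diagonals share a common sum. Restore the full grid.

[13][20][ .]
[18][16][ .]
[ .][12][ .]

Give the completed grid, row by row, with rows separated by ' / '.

13 20 15 / 18 16 14 / 17 12 19

The entries are 12 through 20, which sum to 144, so each line sums to 144/3 = 48.
Row 1: 13 + 20 + ? = 48, so (1,3) = 15.
The remaining cell in row 2 is (2,3) = 48 − 34 = 14.
The remaining cell in column 1 is (3,1) = 48 − 31 = 17.
The remaining cell in column 3 is (3,3) = 48 − 29 = 19.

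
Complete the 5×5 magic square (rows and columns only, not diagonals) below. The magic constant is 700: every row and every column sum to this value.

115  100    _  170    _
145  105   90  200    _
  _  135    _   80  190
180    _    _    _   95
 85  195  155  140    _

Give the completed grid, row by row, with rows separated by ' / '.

Row 2 needs 700; the known cells sum to 540, so (2,5) = 160.
Row 5: 85 + 195 + 155 + 140 + ? = 700, so (5,5) = 125.
Column 1 must total 700; the given cells sum to 525, so (3,1) = 175.
Column 2 must total 700; the given cells sum to 535, so (4,2) = 165.
The remaining cell in column 4 is (4,4) = 700 − 590 = 110.
Column 5: 160 + 190 + 95 + 125 + ? = 700, so (1,5) = 130.
Row 1 needs 700; the known cells sum to 515, so (1,3) = 185.
Row 3 must total 700; the given cells sum to 580, so (3,3) = 120.
Row 4: 180 + 165 + 110 + 95 + ? = 700, so (4,3) = 150.

115 100 185 170 130 / 145 105 90 200 160 / 175 135 120 80 190 / 180 165 150 110 95 / 85 195 155 140 125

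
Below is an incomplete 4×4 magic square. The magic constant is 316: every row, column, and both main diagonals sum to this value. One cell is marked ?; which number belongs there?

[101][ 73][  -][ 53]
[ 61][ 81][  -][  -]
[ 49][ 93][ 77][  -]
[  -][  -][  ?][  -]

From row 1, 316 − (101 + 73 + 53) gives (1,3) = 89.
The remaining cell in row 3 is (3,4) = 316 − 219 = 97.
Using column 1: 101 + 61 + 49 + ? → (4,1) = 316 − 211 = 105.
Using column 2: 73 + 81 + 93 + ? → (4,2) = 316 − 247 = 69.
Main diagonal needs 316; the known cells sum to 259, so (4,4) = 57.
Anti-diagonal: 53 + 93 + 105 + ? = 316, so (2,3) = 65.
Row 2 must total 316; the given cells sum to 207, so (2,4) = 109.
Row 4: 105 + 69 + 57 + ? = 316, so (4,3) = 85.

85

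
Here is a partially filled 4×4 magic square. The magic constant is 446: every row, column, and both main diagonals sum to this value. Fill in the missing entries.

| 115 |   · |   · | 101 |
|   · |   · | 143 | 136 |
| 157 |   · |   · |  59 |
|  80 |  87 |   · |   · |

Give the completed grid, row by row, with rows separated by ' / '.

Column 1 must total 446; the given cells sum to 352, so (2,1) = 94.
From column 4, 446 − (101 + 136 + 59) gives (4,4) = 150.
From anti-diagonal, 446 − (101 + 143 + 80) gives (3,2) = 122.
From row 2, 446 − (94 + 143 + 136) gives (2,2) = 73.
Row 3: 157 + 122 + 59 + ? = 446, so (3,3) = 108.
Row 4 must total 446; the given cells sum to 317, so (4,3) = 129.
From column 2, 446 − (73 + 122 + 87) gives (1,2) = 164.
Using column 3: 143 + 108 + 129 + ? → (1,3) = 446 − 380 = 66.

115 164 66 101 / 94 73 143 136 / 157 122 108 59 / 80 87 129 150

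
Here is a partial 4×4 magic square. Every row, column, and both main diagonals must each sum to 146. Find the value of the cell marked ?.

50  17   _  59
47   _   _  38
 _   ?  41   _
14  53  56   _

44

The remaining cell in row 1 is (1,3) = 146 − 126 = 20.
The remaining cell in row 4 is (4,4) = 146 − 123 = 23.
Using column 1: 50 + 47 + 14 + ? → (3,1) = 146 − 111 = 35.
Column 3: 20 + 41 + 56 + ? = 146, so (2,3) = 29.
From column 4, 146 − (59 + 38 + 23) gives (3,4) = 26.
Main diagonal must total 146; the given cells sum to 114, so (2,2) = 32.
Using anti-diagonal: 59 + 29 + 14 + ? → (3,2) = 146 − 102 = 44.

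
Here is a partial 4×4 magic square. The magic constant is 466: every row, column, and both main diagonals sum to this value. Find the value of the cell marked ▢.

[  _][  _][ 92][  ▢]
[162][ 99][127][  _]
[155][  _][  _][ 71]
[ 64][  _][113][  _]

169

From row 2, 466 − (162 + 99 + 127) gives (2,4) = 78.
Column 1 needs 466; the known cells sum to 381, so (1,1) = 85.
Column 3: 92 + 127 + 113 + ? = 466, so (3,3) = 134.
From main diagonal, 466 − (85 + 99 + 134) gives (4,4) = 148.
Row 3 must total 466; the given cells sum to 360, so (3,2) = 106.
Row 4 must total 466; the given cells sum to 325, so (4,2) = 141.
Using column 2: 99 + 106 + 141 + ? → (1,2) = 466 − 346 = 120.
Column 4: 78 + 71 + 148 + ? = 466, so (1,4) = 169.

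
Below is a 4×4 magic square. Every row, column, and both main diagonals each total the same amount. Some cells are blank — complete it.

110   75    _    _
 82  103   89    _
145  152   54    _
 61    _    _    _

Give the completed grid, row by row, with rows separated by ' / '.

110 75 117 96 / 82 103 89 124 / 145 152 54 47 / 61 68 138 131

Column 1 is already complete: 110 + 82 + 145 + 61 = 398, so that is the magic constant.
From row 2, 398 − (82 + 103 + 89) gives (2,4) = 124.
From row 3, 398 − (145 + 152 + 54) gives (3,4) = 47.
Column 2: 75 + 103 + 152 + ? = 398, so (4,2) = 68.
From main diagonal, 398 − (110 + 103 + 54) gives (4,4) = 131.
Anti-diagonal needs 398; the known cells sum to 302, so (1,4) = 96.
Row 1 needs 398; the known cells sum to 281, so (1,3) = 117.
From row 4, 398 − (61 + 68 + 131) gives (4,3) = 138.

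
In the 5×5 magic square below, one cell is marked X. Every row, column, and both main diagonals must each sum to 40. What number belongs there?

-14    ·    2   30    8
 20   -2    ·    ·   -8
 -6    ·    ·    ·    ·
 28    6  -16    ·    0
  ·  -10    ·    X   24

Row 1 must total 40; the given cells sum to 26, so (1,2) = 14.
From row 4, 40 − (28 + 6 + (-16) + 0) gives (4,4) = 22.
Column 1: -14 + 20 + (-6) + 28 + ? = 40, so (5,1) = 12.
Using column 2: 14 + (-2) + 6 + (-10) + ? → (3,2) = 40 − 8 = 32.
From column 5, 40 − (8 + (-8) + 0 + 24) gives (3,5) = 16.
Main diagonal needs 40; the known cells sum to 30, so (3,3) = 10.
Anti-diagonal must total 40; the given cells sum to 36, so (2,4) = 4.
The remaining cell in row 2 is (2,3) = 40 − 14 = 26.
Row 3 needs 40; the known cells sum to 52, so (3,4) = -12.
Column 3 needs 40; the known cells sum to 22, so (5,3) = 18.
From column 4, 40 − (30 + 4 + (-12) + 22) gives (5,4) = -4.

-4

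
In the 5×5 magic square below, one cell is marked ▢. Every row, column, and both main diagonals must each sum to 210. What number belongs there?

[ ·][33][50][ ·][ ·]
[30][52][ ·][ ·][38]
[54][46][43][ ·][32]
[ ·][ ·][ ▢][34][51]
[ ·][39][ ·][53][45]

37

Row 3 needs 210; the known cells sum to 175, so (3,4) = 35.
Column 2 must total 210; the given cells sum to 170, so (4,2) = 40.
Column 5: 38 + 32 + 51 + 45 + ? = 210, so (1,5) = 44.
The remaining cell in main diagonal is (1,1) = 210 − 174 = 36.
Row 1 must total 210; the given cells sum to 163, so (1,4) = 47.
From column 4, 210 − (47 + 35 + 34 + 53) gives (2,4) = 41.
From anti-diagonal, 210 − (44 + 41 + 43 + 40) gives (5,1) = 42.
Row 2: 30 + 52 + 41 + 38 + ? = 210, so (2,3) = 49.
The remaining cell in row 5 is (5,3) = 210 − 179 = 31.
From column 1, 210 − (36 + 30 + 54 + 42) gives (4,1) = 48.
Column 3: 50 + 49 + 43 + 31 + ? = 210, so (4,3) = 37.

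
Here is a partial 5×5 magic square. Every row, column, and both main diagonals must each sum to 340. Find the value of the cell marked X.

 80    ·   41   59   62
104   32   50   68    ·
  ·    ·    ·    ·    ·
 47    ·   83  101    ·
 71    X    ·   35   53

From row 1, 340 − (80 + 41 + 59 + 62) gives (1,2) = 98.
Using row 2: 104 + 32 + 50 + 68 + ? → (2,5) = 340 − 254 = 86.
From column 1, 340 − (80 + 104 + 47 + 71) gives (3,1) = 38.
The remaining cell in column 4 is (3,4) = 340 − 263 = 77.
Using main diagonal: 80 + 32 + 101 + 53 + ? → (3,3) = 340 − 266 = 74.
From anti-diagonal, 340 − (62 + 68 + 74 + 71) gives (4,2) = 65.
Row 4 must total 340; the given cells sum to 296, so (4,5) = 44.
The remaining cell in column 3 is (5,3) = 340 − 248 = 92.
Column 5: 62 + 86 + 44 + 53 + ? = 340, so (3,5) = 95.
Using row 3: 38 + 74 + 77 + 95 + ? → (3,2) = 340 − 284 = 56.
The remaining cell in row 5 is (5,2) = 340 − 251 = 89.

89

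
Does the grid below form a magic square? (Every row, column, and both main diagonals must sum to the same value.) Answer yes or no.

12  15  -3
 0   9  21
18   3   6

Row 1: 12 + 15 + (-3) = 24.
Row 2: 0 + 9 + 21 = 30.
Row 3: 18 + 3 + 6 = 27.
Column 1: 12 + 0 + 18 = 30.
Column 2: 15 + 9 + 3 = 27.
Column 3: -3 + 21 + 6 = 24.
Main diagonal: 12 + 9 + 6 = 27.
Anti-diagonal: -3 + 9 + 18 = 24.

No — column 1 sums to 30 but row 1 sums to 24.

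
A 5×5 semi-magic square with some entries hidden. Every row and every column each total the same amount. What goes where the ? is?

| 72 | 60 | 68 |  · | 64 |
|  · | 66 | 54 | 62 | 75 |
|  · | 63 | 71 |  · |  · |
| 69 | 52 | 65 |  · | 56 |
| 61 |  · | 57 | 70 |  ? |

53

Column 3 is complete and sums to 315; that is the magic constant.
From row 1, 315 − (72 + 60 + 68 + 64) gives (1,4) = 51.
Using row 2: 66 + 54 + 62 + 75 + ? → (2,1) = 315 − 257 = 58.
The remaining cell in row 4 is (4,4) = 315 − 242 = 73.
The remaining cell in column 1 is (3,1) = 315 − 260 = 55.
Column 2 must total 315; the given cells sum to 241, so (5,2) = 74.
From column 4, 315 − (51 + 62 + 73 + 70) gives (3,4) = 59.
Row 3: 55 + 63 + 71 + 59 + ? = 315, so (3,5) = 67.
The remaining cell in row 5 is (5,5) = 315 − 262 = 53.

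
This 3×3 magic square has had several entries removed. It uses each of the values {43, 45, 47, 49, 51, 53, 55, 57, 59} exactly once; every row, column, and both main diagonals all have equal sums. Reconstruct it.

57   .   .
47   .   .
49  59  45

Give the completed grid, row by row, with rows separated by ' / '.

The 9 entries sum to 459, so each line sums to 459/3 = 153.
Using main diagonal: 57 + 45 + ? → (2,2) = 153 − 102 = 51.
Anti-diagonal needs 153; the known cells sum to 100, so (1,3) = 53.
From row 1, 153 − (57 + 53) gives (1,2) = 43.
Row 2: 47 + 51 + ? = 153, so (2,3) = 55.

57 43 53 / 47 51 55 / 49 59 45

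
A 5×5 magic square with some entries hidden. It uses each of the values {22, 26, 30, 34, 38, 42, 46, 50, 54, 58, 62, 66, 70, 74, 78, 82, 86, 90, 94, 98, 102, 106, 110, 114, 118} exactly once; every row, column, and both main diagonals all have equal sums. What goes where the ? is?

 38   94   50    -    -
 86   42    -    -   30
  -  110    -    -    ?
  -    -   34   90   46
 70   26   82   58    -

The 25 entries sum to 1750, so each line sums to 1750/5 = 350.
Row 5: 70 + 26 + 82 + 58 + ? = 350, so (5,5) = 114.
Column 2 needs 350; the known cells sum to 272, so (4,2) = 78.
The remaining cell in main diagonal is (3,3) = 350 − 284 = 66.
The remaining cell in row 4 is (4,1) = 350 − 248 = 102.
Using column 1: 38 + 86 + 102 + 70 + ? → (3,1) = 350 − 296 = 54.
Column 3: 50 + 66 + 34 + 82 + ? = 350, so (2,3) = 118.
Row 2: 86 + 42 + 118 + 30 + ? = 350, so (2,4) = 74.
From anti-diagonal, 350 − (74 + 66 + 78 + 70) gives (1,5) = 62.
Row 1 must total 350; the given cells sum to 244, so (1,4) = 106.
From column 4, 350 − (106 + 74 + 90 + 58) gives (3,4) = 22.
Column 5: 62 + 30 + 46 + 114 + ? = 350, so (3,5) = 98.

98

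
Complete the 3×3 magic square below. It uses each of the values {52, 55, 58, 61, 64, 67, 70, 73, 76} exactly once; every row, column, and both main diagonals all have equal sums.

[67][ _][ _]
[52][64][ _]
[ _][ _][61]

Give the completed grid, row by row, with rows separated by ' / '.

The 9 entries sum to 576, so each line sums to 576/3 = 192.
Row 2 must total 192; the given cells sum to 116, so (2,3) = 76.
From column 1, 192 − (67 + 52) gives (3,1) = 73.
The remaining cell in column 3 is (1,3) = 192 − 137 = 55.
The remaining cell in row 1 is (1,2) = 192 − 122 = 70.
Row 3 must total 192; the given cells sum to 134, so (3,2) = 58.

67 70 55 / 52 64 76 / 73 58 61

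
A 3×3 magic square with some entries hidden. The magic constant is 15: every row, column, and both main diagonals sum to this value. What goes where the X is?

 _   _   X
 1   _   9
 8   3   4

2

The remaining cell in row 2 is (2,2) = 15 − 10 = 5.
From column 1, 15 − (1 + 8) gives (1,1) = 6.
Column 2 must total 15; the given cells sum to 8, so (1,2) = 7.
Column 3: 9 + 4 + ? = 15, so (1,3) = 2.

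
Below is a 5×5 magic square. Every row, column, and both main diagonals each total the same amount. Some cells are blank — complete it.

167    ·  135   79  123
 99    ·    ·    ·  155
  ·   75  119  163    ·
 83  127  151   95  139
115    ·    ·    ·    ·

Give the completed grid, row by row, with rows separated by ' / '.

Row 4 is already complete: 83 + 127 + 151 + 95 + 139 = 595, so that is the magic constant.
Row 1: 167 + 135 + 79 + 123 + ? = 595, so (1,2) = 91.
Using column 1: 167 + 99 + 83 + 115 + ? → (3,1) = 595 − 464 = 131.
Using anti-diagonal: 123 + 119 + 127 + 115 + ? → (2,4) = 595 − 484 = 111.
Row 3: 131 + 75 + 119 + 163 + ? = 595, so (3,5) = 107.
Column 4: 79 + 111 + 163 + 95 + ? = 595, so (5,4) = 147.
Column 5: 123 + 155 + 107 + 139 + ? = 595, so (5,5) = 71.
Main diagonal: 167 + 119 + 95 + 71 + ? = 595, so (2,2) = 143.
Row 2 needs 595; the known cells sum to 508, so (2,3) = 87.
Using column 2: 91 + 143 + 75 + 127 + ? → (5,2) = 595 − 436 = 159.
Column 3 must total 595; the given cells sum to 492, so (5,3) = 103.

167 91 135 79 123 / 99 143 87 111 155 / 131 75 119 163 107 / 83 127 151 95 139 / 115 159 103 147 71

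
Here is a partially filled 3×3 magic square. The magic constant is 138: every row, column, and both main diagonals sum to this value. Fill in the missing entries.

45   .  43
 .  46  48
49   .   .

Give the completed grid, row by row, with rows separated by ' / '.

45 50 43 / 44 46 48 / 49 42 47

Row 1 must total 138; the given cells sum to 88, so (1,2) = 50.
Using row 2: 46 + 48 + ? → (2,1) = 138 − 94 = 44.
The remaining cell in column 2 is (3,2) = 138 − 96 = 42.
The remaining cell in column 3 is (3,3) = 138 − 91 = 47.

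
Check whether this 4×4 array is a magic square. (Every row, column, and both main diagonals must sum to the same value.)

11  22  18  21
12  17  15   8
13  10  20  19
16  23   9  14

No — column 2 sums to 72 but column 4 sums to 62.

Row 1: 11 + 22 + 18 + 21 = 72.
Row 2: 12 + 17 + 15 + 8 = 52.
Row 3: 13 + 10 + 20 + 19 = 62.
Row 4: 16 + 23 + 9 + 14 = 62.
Column 1: 11 + 12 + 13 + 16 = 52.
Column 2: 22 + 17 + 10 + 23 = 72.
Column 3: 18 + 15 + 20 + 9 = 62.
Column 4: 21 + 8 + 19 + 14 = 62.
Main diagonal: 11 + 17 + 20 + 14 = 62.
Anti-diagonal: 21 + 15 + 10 + 16 = 62.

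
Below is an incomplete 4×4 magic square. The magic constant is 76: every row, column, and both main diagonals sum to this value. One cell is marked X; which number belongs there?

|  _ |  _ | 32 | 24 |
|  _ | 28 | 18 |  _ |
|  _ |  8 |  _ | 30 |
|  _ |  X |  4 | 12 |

The remaining cell in column 3 is (3,3) = 76 − 54 = 22.
Using column 4: 24 + 30 + 12 + ? → (2,4) = 76 − 66 = 10.
Main diagonal must total 76; the given cells sum to 62, so (1,1) = 14.
From anti-diagonal, 76 − (24 + 18 + 8) gives (4,1) = 26.
Using row 1: 14 + 32 + 24 + ? → (1,2) = 76 − 70 = 6.
From row 2, 76 − (28 + 18 + 10) gives (2,1) = 20.
Row 3 must total 76; the given cells sum to 60, so (3,1) = 16.
Row 4: 26 + 4 + 12 + ? = 76, so (4,2) = 34.

34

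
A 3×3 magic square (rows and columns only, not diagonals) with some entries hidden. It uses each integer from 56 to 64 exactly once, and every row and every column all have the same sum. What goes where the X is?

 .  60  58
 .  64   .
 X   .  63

The entries are 56 through 64, which sum to 540, so each line sums to 540/3 = 180.
The remaining cell in row 1 is (1,1) = 180 − 118 = 62.
From column 2, 180 − (60 + 64) gives (3,2) = 56.
Using column 3: 58 + 63 + ? → (2,3) = 180 − 121 = 59.
Row 2 needs 180; the known cells sum to 123, so (2,1) = 57.
From row 3, 180 − (56 + 63) gives (3,1) = 61.

61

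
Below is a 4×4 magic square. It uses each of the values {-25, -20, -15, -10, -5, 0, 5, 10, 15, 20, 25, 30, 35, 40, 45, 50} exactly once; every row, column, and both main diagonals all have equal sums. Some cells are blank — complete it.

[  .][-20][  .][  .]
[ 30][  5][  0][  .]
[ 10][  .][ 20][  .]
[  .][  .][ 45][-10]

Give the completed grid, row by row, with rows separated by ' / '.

35 -20 -15 50 / 30 5 0 15 / 10 25 20 -5 / -25 40 45 -10

The 16 entries sum to 200, so each line sums to 200/4 = 50.
From row 2, 50 − (30 + 5 + 0) gives (2,4) = 15.
The remaining cell in column 3 is (1,3) = 50 − 65 = -15.
The remaining cell in main diagonal is (1,1) = 50 − 15 = 35.
From row 1, 50 − (35 + (-20) + (-15)) gives (1,4) = 50.
Column 1 must total 50; the given cells sum to 75, so (4,1) = -25.
Column 4 needs 50; the known cells sum to 55, so (3,4) = -5.
From anti-diagonal, 50 − (50 + 0 + (-25)) gives (3,2) = 25.
From row 4, 50 − (-25 + 45 + (-10)) gives (4,2) = 40.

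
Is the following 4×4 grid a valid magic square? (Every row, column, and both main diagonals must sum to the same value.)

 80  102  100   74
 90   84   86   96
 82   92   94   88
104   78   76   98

Row 1: 80 + 102 + 100 + 74 = 356.
Row 2: 90 + 84 + 86 + 96 = 356.
Row 3: 82 + 92 + 94 + 88 = 356.
Row 4: 104 + 78 + 76 + 98 = 356.
Column 1: 80 + 90 + 82 + 104 = 356.
Column 2: 102 + 84 + 92 + 78 = 356.
Column 3: 100 + 86 + 94 + 76 = 356.
Column 4: 74 + 96 + 88 + 98 = 356.
Main diagonal: 80 + 84 + 94 + 98 = 356.
Anti-diagonal: 74 + 86 + 92 + 104 = 356.
All lines sum to 356.

Yes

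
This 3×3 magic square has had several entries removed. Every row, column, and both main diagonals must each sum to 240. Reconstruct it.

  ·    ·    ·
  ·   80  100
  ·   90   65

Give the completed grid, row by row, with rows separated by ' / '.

Row 2: 80 + 100 + ? = 240, so (2,1) = 60.
From row 3, 240 − (90 + 65) gives (3,1) = 85.
From column 1, 240 − (60 + 85) gives (1,1) = 95.
Column 2: 80 + 90 + ? = 240, so (1,2) = 70.
Column 3: 100 + 65 + ? = 240, so (1,3) = 75.

95 70 75 / 60 80 100 / 85 90 65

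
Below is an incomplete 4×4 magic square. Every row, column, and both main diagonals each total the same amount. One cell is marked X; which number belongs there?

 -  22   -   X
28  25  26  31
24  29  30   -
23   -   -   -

Row 2 is complete and sums to 110; that is the magic constant.
Using row 3: 24 + 29 + 30 + ? → (3,4) = 110 − 83 = 27.
Using column 1: 28 + 24 + 23 + ? → (1,1) = 110 − 75 = 35.
Column 2: 22 + 25 + 29 + ? = 110, so (4,2) = 34.
From main diagonal, 110 − (35 + 25 + 30) gives (4,4) = 20.
Anti-diagonal must total 110; the given cells sum to 78, so (1,4) = 32.

32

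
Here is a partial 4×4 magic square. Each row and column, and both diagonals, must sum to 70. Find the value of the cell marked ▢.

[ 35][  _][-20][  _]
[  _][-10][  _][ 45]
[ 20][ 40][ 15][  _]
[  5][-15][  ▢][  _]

Row 3: 20 + 40 + 15 + ? = 70, so (3,4) = -5.
Column 1 must total 70; the given cells sum to 60, so (2,1) = 10.
From column 2, 70 − (-10 + 40 + (-15)) gives (1,2) = 55.
Main diagonal needs 70; the known cells sum to 40, so (4,4) = 30.
Row 1 must total 70; the given cells sum to 70, so (1,4) = 0.
Row 2 needs 70; the known cells sum to 45, so (2,3) = 25.
The remaining cell in row 4 is (4,3) = 70 − 20 = 50.

50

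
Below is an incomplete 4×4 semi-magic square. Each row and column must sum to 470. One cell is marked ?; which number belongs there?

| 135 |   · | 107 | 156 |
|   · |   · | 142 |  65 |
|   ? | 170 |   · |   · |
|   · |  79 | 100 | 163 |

From row 1, 470 − (135 + 107 + 156) gives (1,2) = 72.
The remaining cell in row 4 is (4,1) = 470 − 342 = 128.
Column 2 needs 470; the known cells sum to 321, so (2,2) = 149.
Column 3 needs 470; the known cells sum to 349, so (3,3) = 121.
From column 4, 470 − (156 + 65 + 163) gives (3,4) = 86.
Row 2 must total 470; the given cells sum to 356, so (2,1) = 114.
Row 3 must total 470; the given cells sum to 377, so (3,1) = 93.

93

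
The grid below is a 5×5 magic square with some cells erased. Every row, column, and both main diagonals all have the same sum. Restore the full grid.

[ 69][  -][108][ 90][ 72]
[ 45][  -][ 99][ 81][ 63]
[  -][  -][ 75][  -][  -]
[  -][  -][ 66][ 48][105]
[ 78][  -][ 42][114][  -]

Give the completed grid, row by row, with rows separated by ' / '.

Column 3 is already complete: 108 + 99 + 75 + 66 + 42 = 390, so that is the magic constant.
Row 1 must total 390; the given cells sum to 339, so (1,2) = 51.
From row 2, 390 − (45 + 99 + 81 + 63) gives (2,2) = 102.
From column 4, 390 − (90 + 81 + 48 + 114) gives (3,4) = 57.
The remaining cell in main diagonal is (5,5) = 390 − 294 = 96.
Using anti-diagonal: 72 + 81 + 75 + 78 + ? → (4,2) = 390 − 306 = 84.
Row 4: 84 + 66 + 48 + 105 + ? = 390, so (4,1) = 87.
The remaining cell in row 5 is (5,2) = 390 − 330 = 60.
Column 1 needs 390; the known cells sum to 279, so (3,1) = 111.
Column 2 must total 390; the given cells sum to 297, so (3,2) = 93.
Column 5: 72 + 63 + 105 + 96 + ? = 390, so (3,5) = 54.

69 51 108 90 72 / 45 102 99 81 63 / 111 93 75 57 54 / 87 84 66 48 105 / 78 60 42 114 96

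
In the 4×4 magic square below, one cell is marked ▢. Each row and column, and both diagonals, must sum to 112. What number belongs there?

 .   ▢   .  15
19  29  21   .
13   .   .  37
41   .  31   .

Using row 2: 19 + 29 + 21 + ? → (2,4) = 112 − 69 = 43.
Using column 1: 19 + 13 + 41 + ? → (1,1) = 112 − 73 = 39.
Using column 4: 15 + 43 + 37 + ? → (4,4) = 112 − 95 = 17.
From main diagonal, 112 − (39 + 29 + 17) gives (3,3) = 27.
From anti-diagonal, 112 − (15 + 21 + 41) gives (3,2) = 35.
Row 4: 41 + 31 + 17 + ? = 112, so (4,2) = 23.
Column 2 needs 112; the known cells sum to 87, so (1,2) = 25.

25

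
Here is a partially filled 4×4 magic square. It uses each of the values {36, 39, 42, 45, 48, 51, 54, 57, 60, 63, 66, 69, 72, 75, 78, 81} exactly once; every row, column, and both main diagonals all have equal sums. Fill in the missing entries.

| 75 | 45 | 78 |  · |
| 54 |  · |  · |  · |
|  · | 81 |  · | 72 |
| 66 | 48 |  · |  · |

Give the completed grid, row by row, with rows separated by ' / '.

75 45 78 36 / 54 60 51 69 / 39 81 42 72 / 66 48 63 57

The 16 entries sum to 936, so each line sums to 936/4 = 234.
Using row 1: 75 + 45 + 78 + ? → (1,4) = 234 − 198 = 36.
Column 1 must total 234; the given cells sum to 195, so (3,1) = 39.
From column 2, 234 − (45 + 81 + 48) gives (2,2) = 60.
The remaining cell in anti-diagonal is (2,3) = 234 − 183 = 51.
Row 2 must total 234; the given cells sum to 165, so (2,4) = 69.
Row 3 needs 234; the known cells sum to 192, so (3,3) = 42.
Column 3 needs 234; the known cells sum to 171, so (4,3) = 63.
From column 4, 234 − (36 + 69 + 72) gives (4,4) = 57.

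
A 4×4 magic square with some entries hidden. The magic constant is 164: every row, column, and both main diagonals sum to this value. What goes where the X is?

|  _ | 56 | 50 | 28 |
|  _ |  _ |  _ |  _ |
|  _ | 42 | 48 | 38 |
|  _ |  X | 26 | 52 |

32

Row 1 must total 164; the given cells sum to 134, so (1,1) = 30.
From row 3, 164 − (42 + 48 + 38) gives (3,1) = 36.
Column 3 must total 164; the given cells sum to 124, so (2,3) = 40.
Column 4 needs 164; the known cells sum to 118, so (2,4) = 46.
Main diagonal: 30 + 48 + 52 + ? = 164, so (2,2) = 34.
The remaining cell in anti-diagonal is (4,1) = 164 − 110 = 54.
Row 2 must total 164; the given cells sum to 120, so (2,1) = 44.
Row 4 must total 164; the given cells sum to 132, so (4,2) = 32.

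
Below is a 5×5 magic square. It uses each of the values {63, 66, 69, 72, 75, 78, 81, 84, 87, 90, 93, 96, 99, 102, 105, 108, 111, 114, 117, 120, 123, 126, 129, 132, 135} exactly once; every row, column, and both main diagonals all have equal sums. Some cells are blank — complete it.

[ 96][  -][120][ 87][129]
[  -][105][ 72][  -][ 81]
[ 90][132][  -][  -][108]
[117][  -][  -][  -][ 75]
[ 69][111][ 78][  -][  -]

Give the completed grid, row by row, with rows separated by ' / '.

96 63 120 87 129 / 123 105 72 114 81 / 90 132 99 66 108 / 117 84 126 93 75 / 69 111 78 135 102

The 25 entries sum to 2475, so each line sums to 2475/5 = 495.
Row 1: 96 + 120 + 87 + 129 + ? = 495, so (1,2) = 63.
The remaining cell in column 1 is (2,1) = 495 − 372 = 123.
From column 2, 495 − (63 + 105 + 132 + 111) gives (4,2) = 84.
The remaining cell in column 5 is (5,5) = 495 − 393 = 102.
Row 2 needs 495; the known cells sum to 381, so (2,4) = 114.
Row 5 must total 495; the given cells sum to 360, so (5,4) = 135.
From anti-diagonal, 495 − (129 + 114 + 84 + 69) gives (3,3) = 99.
From row 3, 495 − (90 + 132 + 99 + 108) gives (3,4) = 66.
Column 3 must total 495; the given cells sum to 369, so (4,3) = 126.
Using column 4: 87 + 114 + 66 + 135 + ? → (4,4) = 495 − 402 = 93.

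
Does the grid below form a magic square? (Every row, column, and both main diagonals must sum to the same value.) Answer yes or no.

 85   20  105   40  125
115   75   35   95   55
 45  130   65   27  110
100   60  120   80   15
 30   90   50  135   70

Row 1: 85 + 20 + 105 + 40 + 125 = 375.
Row 2: 115 + 75 + 35 + 95 + 55 = 375.
Row 3: 45 + 130 + 65 + 27 + 110 = 377.
Row 4: 100 + 60 + 120 + 80 + 15 = 375.
Row 5: 30 + 90 + 50 + 135 + 70 = 375.
Column 1: 85 + 115 + 45 + 100 + 30 = 375.
Column 2: 20 + 75 + 130 + 60 + 90 = 375.
Column 3: 105 + 35 + 65 + 120 + 50 = 375.
Column 4: 40 + 95 + 27 + 80 + 135 = 377.
Column 5: 125 + 55 + 110 + 15 + 70 = 375.
Main diagonal: 85 + 75 + 65 + 80 + 70 = 375.
Anti-diagonal: 125 + 95 + 65 + 60 + 30 = 375.

No — main diagonal sums to 375 but column 4 sums to 377.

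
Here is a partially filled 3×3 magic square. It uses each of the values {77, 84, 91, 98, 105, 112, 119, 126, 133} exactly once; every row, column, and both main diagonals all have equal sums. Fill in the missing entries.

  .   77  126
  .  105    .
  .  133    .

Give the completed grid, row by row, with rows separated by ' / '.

The 9 entries sum to 945, so each line sums to 945/3 = 315.
The remaining cell in row 1 is (1,1) = 315 − 203 = 112.
Main diagonal must total 315; the given cells sum to 217, so (3,3) = 98.
From anti-diagonal, 315 − (126 + 105) gives (3,1) = 84.
From column 1, 315 − (112 + 84) gives (2,1) = 119.
From column 3, 315 − (126 + 98) gives (2,3) = 91.

112 77 126 / 119 105 91 / 84 133 98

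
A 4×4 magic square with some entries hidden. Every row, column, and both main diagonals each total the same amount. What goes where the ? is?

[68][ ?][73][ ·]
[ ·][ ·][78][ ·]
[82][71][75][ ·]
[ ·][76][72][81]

77

Column 3 is complete and sums to 298; that is the magic constant.
The remaining cell in row 3 is (3,4) = 298 − 228 = 70.
Row 4 must total 298; the given cells sum to 229, so (4,1) = 69.
Using column 1: 68 + 82 + 69 + ? → (2,1) = 298 − 219 = 79.
Using main diagonal: 68 + 75 + 81 + ? → (2,2) = 298 − 224 = 74.
Using anti-diagonal: 78 + 71 + 69 + ? → (1,4) = 298 − 218 = 80.
The remaining cell in row 1 is (1,2) = 298 − 221 = 77.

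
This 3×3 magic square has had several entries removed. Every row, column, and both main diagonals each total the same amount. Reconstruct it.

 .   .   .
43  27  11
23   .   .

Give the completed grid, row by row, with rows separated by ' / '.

Row 2 is already complete: 43 + 27 + 11 = 81, so that is the magic constant.
Using column 1: 43 + 23 + ? → (1,1) = 81 − 66 = 15.
From main diagonal, 81 − (15 + 27) gives (3,3) = 39.
From anti-diagonal, 81 − (27 + 23) gives (1,3) = 31.
From row 1, 81 − (15 + 31) gives (1,2) = 35.
Row 3 needs 81; the known cells sum to 62, so (3,2) = 19.

15 35 31 / 43 27 11 / 23 19 39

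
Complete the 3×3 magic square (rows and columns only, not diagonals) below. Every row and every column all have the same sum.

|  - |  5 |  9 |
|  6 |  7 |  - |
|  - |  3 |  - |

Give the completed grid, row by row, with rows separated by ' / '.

Column 2 is already complete: 5 + 7 + 3 = 15, so that is the magic constant.
From row 1, 15 − (5 + 9) gives (1,1) = 1.
Row 2: 6 + 7 + ? = 15, so (2,3) = 2.
Column 1 needs 15; the known cells sum to 7, so (3,1) = 8.
Column 3 needs 15; the known cells sum to 11, so (3,3) = 4.

1 5 9 / 6 7 2 / 8 3 4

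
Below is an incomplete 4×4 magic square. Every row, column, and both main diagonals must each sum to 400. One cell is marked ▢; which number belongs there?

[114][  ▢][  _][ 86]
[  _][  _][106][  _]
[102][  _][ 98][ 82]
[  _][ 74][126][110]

130

The remaining cell in row 3 is (3,2) = 400 − 282 = 118.
From row 4, 400 − (74 + 126 + 110) gives (4,1) = 90.
Column 1 needs 400; the known cells sum to 306, so (2,1) = 94.
From column 3, 400 − (106 + 98 + 126) gives (1,3) = 70.
From column 4, 400 − (86 + 82 + 110) gives (2,4) = 122.
Using main diagonal: 114 + 98 + 110 + ? → (2,2) = 400 − 322 = 78.
From row 1, 400 − (114 + 70 + 86) gives (1,2) = 130.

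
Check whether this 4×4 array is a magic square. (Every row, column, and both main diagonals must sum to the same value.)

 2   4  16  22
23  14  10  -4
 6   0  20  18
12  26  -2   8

No — row 4 sums to 44 but column 1 sums to 43.

Row 1: 2 + 4 + 16 + 22 = 44.
Row 2: 23 + 14 + 10 + (-4) = 43.
Row 3: 6 + 0 + 20 + 18 = 44.
Row 4: 12 + 26 + (-2) + 8 = 44.
Column 1: 2 + 23 + 6 + 12 = 43.
Column 2: 4 + 14 + 0 + 26 = 44.
Column 3: 16 + 10 + 20 + (-2) = 44.
Column 4: 22 + (-4) + 18 + 8 = 44.
Main diagonal: 2 + 14 + 20 + 8 = 44.
Anti-diagonal: 22 + 10 + 0 + 12 = 44.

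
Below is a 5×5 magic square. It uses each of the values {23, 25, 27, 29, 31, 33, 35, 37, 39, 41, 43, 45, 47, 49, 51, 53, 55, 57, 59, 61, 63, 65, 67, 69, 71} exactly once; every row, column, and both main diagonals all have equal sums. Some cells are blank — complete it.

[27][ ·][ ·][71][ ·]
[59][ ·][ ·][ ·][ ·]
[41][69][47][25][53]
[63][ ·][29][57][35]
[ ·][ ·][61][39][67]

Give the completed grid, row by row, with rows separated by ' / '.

27 55 33 71 49 / 59 37 65 43 31 / 41 69 47 25 53 / 63 51 29 57 35 / 45 23 61 39 67

The 25 entries sum to 1175, so each line sums to 1175/5 = 235.
Row 4: 63 + 29 + 57 + 35 + ? = 235, so (4,2) = 51.
Column 1 needs 235; the known cells sum to 190, so (5,1) = 45.
Column 4 needs 235; the known cells sum to 192, so (2,4) = 43.
Main diagonal must total 235; the given cells sum to 198, so (2,2) = 37.
Anti-diagonal: 43 + 47 + 51 + 45 + ? = 235, so (1,5) = 49.
Row 5: 45 + 61 + 39 + 67 + ? = 235, so (5,2) = 23.
The remaining cell in column 2 is (1,2) = 235 − 180 = 55.
Column 5 needs 235; the known cells sum to 204, so (2,5) = 31.
Row 1: 27 + 55 + 71 + 49 + ? = 235, so (1,3) = 33.
Row 2 needs 235; the known cells sum to 170, so (2,3) = 65.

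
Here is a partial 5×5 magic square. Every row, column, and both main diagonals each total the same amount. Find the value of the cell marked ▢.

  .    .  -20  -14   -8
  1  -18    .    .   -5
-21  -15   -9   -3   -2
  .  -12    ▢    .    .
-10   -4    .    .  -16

-6

Row 3 is complete and sums to -50; that is the magic constant.
Column 2: -18 + (-15) + (-12) + (-4) + ? = -50, so (1,2) = -1.
Column 5 must total -50; the given cells sum to -31, so (4,5) = -19.
Anti-diagonal must total -50; the given cells sum to -39, so (2,4) = -11.
From row 1, -50 − (-1 + (-20) + (-14) + (-8)) gives (1,1) = -7.
The remaining cell in row 2 is (2,3) = -50 − (-33) = -17.
Column 1 needs -50; the known cells sum to -37, so (4,1) = -13.
From main diagonal, -50 − (-7 + (-18) + (-9) + (-16)) gives (4,4) = 0.
Row 4 must total -50; the given cells sum to -44, so (4,3) = -6.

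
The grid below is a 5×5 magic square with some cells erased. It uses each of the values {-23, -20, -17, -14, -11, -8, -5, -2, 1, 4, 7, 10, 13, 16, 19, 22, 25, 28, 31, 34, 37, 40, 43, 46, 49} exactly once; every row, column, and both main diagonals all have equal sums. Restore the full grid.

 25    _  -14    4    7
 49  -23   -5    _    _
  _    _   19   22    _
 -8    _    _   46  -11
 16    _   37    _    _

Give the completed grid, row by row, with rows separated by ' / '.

The 25 entries sum to 325, so each line sums to 325/5 = 65.
From row 1, 65 − (25 + (-14) + 4 + 7) gives (1,2) = 43.
From column 1, 65 − (25 + 49 + (-8) + 16) gives (3,1) = -17.
Using column 3: -14 + (-5) + 19 + 37 + ? → (4,3) = 65 − 37 = 28.
The remaining cell in main diagonal is (5,5) = 65 − 67 = -2.
From row 4, 65 − (-8 + 28 + 46 + (-11)) gives (4,2) = 10.
Anti-diagonal: 7 + 19 + 10 + 16 + ? = 65, so (2,4) = 13.
Using row 2: 49 + (-23) + (-5) + 13 + ? → (2,5) = 65 − 34 = 31.
Using column 4: 4 + 13 + 22 + 46 + ? → (5,4) = 65 − 85 = -20.
Using column 5: 7 + 31 + (-11) + (-2) + ? → (3,5) = 65 − 25 = 40.
From row 3, 65 − (-17 + 19 + 22 + 40) gives (3,2) = 1.
Row 5: 16 + 37 + (-20) + (-2) + ? = 65, so (5,2) = 34.

25 43 -14 4 7 / 49 -23 -5 13 31 / -17 1 19 22 40 / -8 10 28 46 -11 / 16 34 37 -20 -2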